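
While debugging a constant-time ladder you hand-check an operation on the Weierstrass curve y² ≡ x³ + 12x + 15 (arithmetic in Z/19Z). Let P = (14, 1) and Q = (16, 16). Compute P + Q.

(12, 14)

(14, 1) + (16, 16). λ = (16 - 1)/(16 - 14) ≡ 15/2 mod 19. 2⁻¹ ≡ 10 (mod 19), so λ ≡ 17.
  x = λ² - 14 - 16 = 289 - 30 ≡ 12; y = λ·(14 - 12) - 1 ≡ 14. → (12, 14)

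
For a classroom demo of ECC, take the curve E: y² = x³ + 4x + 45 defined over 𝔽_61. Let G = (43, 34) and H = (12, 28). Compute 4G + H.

(30, 52)

First 4G:
Double-and-add on 4 = (100)₂. Start with G = (43, 34) for the leading 1-bit.
double: tangent at (43, 34): λ = (3·43² + 4)/(2·34) ≡ 0/7. 7⁻¹ ≡ 35 (mod 61) since 7·35 = 245 ≡ 1, so λ ≡ 0·35 ≡ 0.
  x = λ² - 43 - 43 = 0 - 86 ≡ 36; y = λ·(43 - 36) - 34 ≡ 27. → (36, 27)
double: tangent at (36, 27): λ = (3·36² + 4)/(2·27) ≡ 49/54. 54⁻¹ ≡ 26 (mod 61), so λ ≡ 49·26 ≡ 54.
  x = λ² - 36 - 36 = 2916 - 72 ≡ 38; y = λ·(36 - 38) - 27 ≡ 48. → (38, 48)
4G = (38, 48).
Finally 4G + H:
(38, 48) + (12, 28). λ = (28 - 48)/(12 - 38) ≡ 41/35 mod 61. 35⁻¹ ≡ 7 (mod 61), so λ ≡ 43.
  x = λ² - 38 - 12 = 1849 - 50 ≡ 30; y = λ·(38 - 30) - 48 ≡ 52. → (30, 52)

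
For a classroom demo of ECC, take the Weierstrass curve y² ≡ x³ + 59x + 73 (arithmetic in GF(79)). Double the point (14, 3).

(77, 37)

tangent at (14, 3): λ = (3·14² + 59)/(2·3) ≡ 15/6. 6⁻¹ ≡ 66 (mod 79) since 6·66 = 396 ≡ 1, so λ ≡ 15·66 ≡ 42.
  x = λ² - 14 - 14 = 1764 - 28 ≡ 77; y = λ·(14 - 77) - 3 ≡ 37. → (77, 37)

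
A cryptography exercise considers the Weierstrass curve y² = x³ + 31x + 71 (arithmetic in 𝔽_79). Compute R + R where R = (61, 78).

(22, 74)

tangent at (61, 78): λ = (3·61² + 31)/(2·78) ≡ 55/77. 77⁻¹ ≡ 39 (mod 79), so λ ≡ 55·39 ≡ 12.
  x = λ² - 61 - 61 = 144 - 122 ≡ 22; y = λ·(61 - 22) - 78 ≡ 74. → (22, 74)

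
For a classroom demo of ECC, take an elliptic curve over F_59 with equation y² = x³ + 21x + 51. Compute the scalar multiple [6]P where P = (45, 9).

(12, 54)

Double-and-add on 6 = (110)₂. Start with P = (45, 9) for the leading 1-bit.
double: tangent at (45, 9): λ = (3·45² + 21)/(2·9) ≡ 19/18. 18⁻¹ ≡ 23 (mod 59), so λ ≡ 19·23 ≡ 24.
  x = λ² - 45 - 45 = 576 - 90 ≡ 14; y = λ·(45 - 14) - 9 ≡ 27. → (14, 27)
add P: (14, 27) + (45, 9). λ = (9 - 27)/(45 - 14) ≡ 41/31 mod 59. 31⁻¹ ≡ 40 (mod 59), so λ ≡ 47.
  x = λ² - 14 - 45 = 2209 - 59 ≡ 26; y = λ·(14 - 26) - 27 ≡ 58. → (26, 58)
double: tangent at (26, 58): λ = (3·26² + 21)/(2·58) ≡ 43/57. 57⁻¹ ≡ 29 (mod 59), so λ ≡ 43·29 ≡ 8.
  x = λ² - 26 - 26 = 64 - 52 ≡ 12; y = λ·(26 - 12) - 58 ≡ 54. → (12, 54)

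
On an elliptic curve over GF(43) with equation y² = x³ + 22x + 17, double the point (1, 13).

(14, 39)

tangent at (1, 13): λ = (3·1² + 22)/(2·13) ≡ 25/26. 26⁻¹ ≡ 5 (mod 43) since 26·5 = 130 ≡ 1, so λ ≡ 25·5 ≡ 39.
  x = λ² - 1 - 1 = 1521 - 2 ≡ 14; y = λ·(1 - 14) - 13 ≡ 39. → (14, 39)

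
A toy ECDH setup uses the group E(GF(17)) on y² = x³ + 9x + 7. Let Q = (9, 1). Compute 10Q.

Repeated addition: build up to 10Q.
2Q: tangent at (9, 1): λ = (3·9² + 9)/(2·1) ≡ 14/2. 2⁻¹ ≡ 9 (mod 17) since 2·9 = 18 ≡ 1, so λ ≡ 14·9 ≡ 7.
  x = λ² - 9 - 9 = 49 - 18 ≡ 14; y = λ·(9 - 14) - 1 ≡ 15. → (14, 15)
3Q: (14, 15) + (9, 1). λ = (1 - 15)/(9 - 14) ≡ 3/12 mod 17. 12⁻¹ ≡ 10 (mod 17), so λ ≡ 13.
  x = λ² - 14 - 9 = 169 - 23 ≡ 10; y = λ·(14 - 10) - 15 ≡ 3. → (10, 3)
4Q: (10, 3) + (9, 1). λ = (1 - 3)/(9 - 10) ≡ 15/16 mod 17. 16⁻¹ ≡ 16 (mod 17) since 16·16 = 256 ≡ 1, so λ ≡ 2.
  x = λ² - 10 - 9 = 4 - 19 ≡ 2; y = λ·(10 - 2) - 3 ≡ 13. → (2, 13)
5Q: (2, 13) + (9, 1). λ = (1 - 13)/(9 - 2) ≡ 5/7 mod 17. 7⁻¹ ≡ 5 (mod 17), so λ ≡ 8.
  x = λ² - 2 - 9 = 64 - 11 ≡ 2; y = λ·(2 - 2) - 13 ≡ 4. → (2, 4)
6Q: (2, 4) + (9, 1). λ = (1 - 4)/(9 - 2) ≡ 14/7 mod 17. 7⁻¹ ≡ 5 (mod 17), so λ ≡ 2.
  x = λ² - 2 - 9 = 4 - 11 ≡ 10; y = λ·(2 - 10) - 4 ≡ 14. → (10, 14)
7Q: (10, 14) + (9, 1). λ = (1 - 14)/(9 - 10) ≡ 4/16 mod 17. 16⁻¹ ≡ 16 (mod 17) since 16·16 = 256 ≡ 1, so λ ≡ 13.
  x = λ² - 10 - 9 = 169 - 19 ≡ 14; y = λ·(10 - 14) - 14 ≡ 2. → (14, 2)
8Q: (14, 2) + (9, 1). λ = (1 - 2)/(9 - 14) ≡ 16/12 mod 17. 12⁻¹ ≡ 10 (mod 17), so λ ≡ 7.
  x = λ² - 14 - 9 = 49 - 23 ≡ 9; y = λ·(14 - 9) - 2 ≡ 16. → (9, 16)
9Q: (9, 16) + (9, 1): same x and y₁ ≡ -y₂, so the sum is 𝒪.
10Q: 𝒪 + (9, 1) = (9, 1) (identity).

(9, 1)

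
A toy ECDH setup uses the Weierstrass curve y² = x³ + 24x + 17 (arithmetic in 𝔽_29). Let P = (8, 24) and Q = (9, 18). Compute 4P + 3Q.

First 4P:
Double-and-add on 4 = (100)₂. Start with P = (8, 24) for the leading 1-bit.
double: tangent at (8, 24): λ = (3·8² + 24)/(2·24) ≡ 13/19. 19⁻¹ ≡ 26 (mod 29), so λ ≡ 13·26 ≡ 19.
  x = λ² - 8 - 8 = 361 - 16 ≡ 26; y = λ·(8 - 26) - 24 ≡ 11. → (26, 11)
double: tangent at (26, 11): λ = (3·26² + 24)/(2·11) ≡ 22/22. 22⁻¹ ≡ 4 (mod 29) since 22·4 = 88 ≡ 1, so λ ≡ 22·4 ≡ 1.
  x = λ² - 26 - 26 = 1 - 52 ≡ 7; y = λ·(26 - 7) - 11 ≡ 8. → (7, 8)
4P = (7, 8).
Next 3Q:
Repeated addition: build up to 3Q.
2Q: tangent at (9, 18): λ = (3·9² + 24)/(2·18) ≡ 6/7. 7⁻¹ ≡ 25 (mod 29) since 7·25 = 175 ≡ 1, so λ ≡ 6·25 ≡ 5.
  x = λ² - 9 - 9 = 25 - 18 ≡ 7; y = λ·(9 - 7) - 18 ≡ 21. → (7, 21)
3Q: (7, 21) + (9, 18). λ = (18 - 21)/(9 - 7) ≡ 26/2 mod 29. 2⁻¹ ≡ 15 (mod 29) since 2·15 = 30 ≡ 1, so λ ≡ 13.
  x = λ² - 7 - 9 = 169 - 16 ≡ 8; y = λ·(7 - 8) - 21 ≡ 24. → (8, 24)
3Q = (8, 24).
Finally 4P + 3Q:
(7, 8) + (8, 24). λ = (24 - 8)/(8 - 7) ≡ 16/1 mod 29. 1⁻¹ ≡ 1 (mod 29), so λ ≡ 16.
  x = λ² - 7 - 8 = 256 - 15 ≡ 9; y = λ·(7 - 9) - 8 ≡ 18. → (9, 18)

(9, 18)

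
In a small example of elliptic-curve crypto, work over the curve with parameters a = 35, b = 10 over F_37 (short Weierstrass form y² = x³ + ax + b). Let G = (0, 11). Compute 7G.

Double-and-add on 7 = (111)₂. Start with G = (0, 11) for the leading 1-bit.
double: tangent at (0, 11): λ = (3·0² + 35)/(2·11) ≡ 35/22. 22⁻¹ ≡ 32 (mod 37), so λ ≡ 35·32 ≡ 10.
  x = λ² - 0 - 0 = 100 - 0 ≡ 26; y = λ·(0 - 26) - 11 ≡ 25. → (26, 25)
add G: (26, 25) + (0, 11). λ = (11 - 25)/(0 - 26) ≡ 23/11 mod 37. 11⁻¹ ≡ 27 (mod 37) since 11·27 = 297 ≡ 1, so λ ≡ 29.
  x = λ² - 26 - 0 = 841 - 26 ≡ 1; y = λ·(26 - 1) - 25 ≡ 34. → (1, 34)
double: tangent at (1, 34): λ = (3·1² + 35)/(2·34) ≡ 1/31. 31⁻¹ ≡ 6 (mod 37) since 31·6 = 186 ≡ 1, so λ ≡ 1·6 ≡ 6.
  x = λ² - 1 - 1 = 36 - 2 ≡ 34; y = λ·(1 - 34) - 34 ≡ 27. → (34, 27)
add G: (34, 27) + (0, 11). λ = (11 - 27)/(0 - 34) ≡ 21/3 mod 37. 3⁻¹ ≡ 25 (mod 37), so λ ≡ 7.
  x = λ² - 34 - 0 = 49 - 34 ≡ 15; y = λ·(34 - 15) - 27 ≡ 32. → (15, 32)

(15, 32)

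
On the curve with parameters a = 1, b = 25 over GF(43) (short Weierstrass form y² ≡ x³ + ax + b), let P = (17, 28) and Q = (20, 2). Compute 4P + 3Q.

(7, 17)

First 4P:
Repeated addition: build up to 4P.
2P: tangent at (17, 28): λ = (3·17² + 1)/(2·28) ≡ 8/13. 13⁻¹ ≡ 10 (mod 43), so λ ≡ 8·10 ≡ 37.
  x = λ² - 17 - 17 = 1369 - 34 ≡ 2; y = λ·(17 - 2) - 28 ≡ 11. → (2, 11)
3P: (2, 11) + (17, 28). λ = (28 - 11)/(17 - 2) ≡ 17/15 mod 43. 15⁻¹ ≡ 23 (mod 43), so λ ≡ 4.
  x = λ² - 2 - 17 = 16 - 19 ≡ 40; y = λ·(2 - 40) - 11 ≡ 9. → (40, 9)
4P: (40, 9) + (17, 28). λ = (28 - 9)/(17 - 40) ≡ 19/20 mod 43. 20⁻¹ ≡ 28 (mod 43), so λ ≡ 16.
  x = λ² - 40 - 17 = 256 - 57 ≡ 27; y = λ·(40 - 27) - 9 ≡ 27. → (27, 27)
4P = (27, 27).
Next 3Q:
Repeated addition: build up to 3Q.
2Q: tangent at (20, 2): λ = (3·20² + 1)/(2·2) ≡ 40/4. 4⁻¹ ≡ 11 (mod 43), so λ ≡ 40·11 ≡ 10.
  x = λ² - 20 - 20 = 100 - 40 ≡ 17; y = λ·(20 - 17) - 2 ≡ 28. → (17, 28)
3Q: (17, 28) + (20, 2). λ = (2 - 28)/(20 - 17) ≡ 17/3 mod 43. 3⁻¹ ≡ 29 (mod 43), so λ ≡ 20.
  x = λ² - 17 - 20 = 400 - 37 ≡ 19; y = λ·(17 - 19) - 28 ≡ 18. → (19, 18)
3Q = (19, 18).
Finally 4P + 3Q:
(27, 27) + (19, 18). λ = (18 - 27)/(19 - 27) ≡ 34/35 mod 43. 35⁻¹ ≡ 16 (mod 43), so λ ≡ 28.
  x = λ² - 27 - 19 = 784 - 46 ≡ 7; y = λ·(27 - 7) - 27 ≡ 17. → (7, 17)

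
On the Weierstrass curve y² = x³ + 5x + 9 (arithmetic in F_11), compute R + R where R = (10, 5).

(0, 3)

tangent at (10, 5): λ = (3·10² + 5)/(2·5) ≡ 8/10. 10⁻¹ ≡ 10 (mod 11) since 10·10 = 100 ≡ 1, so λ ≡ 8·10 ≡ 3.
  x = λ² - 10 - 10 = 9 - 20 ≡ 0; y = λ·(10 - 0) - 5 ≡ 3. → (0, 3)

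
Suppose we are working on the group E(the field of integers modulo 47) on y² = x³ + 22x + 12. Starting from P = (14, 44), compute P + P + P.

Repeated addition: build up to 3P.
2P: tangent at (14, 44): λ = (3·14² + 22)/(2·44) ≡ 46/41. 41⁻¹ ≡ 39 (mod 47), so λ ≡ 46·39 ≡ 8.
  x = λ² - 14 - 14 = 64 - 28 ≡ 36; y = λ·(14 - 36) - 44 ≡ 15. → (36, 15)
3P: (36, 15) + (14, 44). λ = (44 - 15)/(14 - 36) ≡ 29/25 mod 47. 25⁻¹ ≡ 32 (mod 47), so λ ≡ 35.
  x = λ² - 36 - 14 = 1225 - 50 ≡ 0; y = λ·(36 - 0) - 15 ≡ 23. → (0, 23)

(0, 23)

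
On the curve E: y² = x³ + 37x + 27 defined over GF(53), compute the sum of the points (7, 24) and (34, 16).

(7, 24) + (34, 16). λ = (16 - 24)/(34 - 7) ≡ 45/27 mod 53. 27⁻¹ ≡ 2 (mod 53), so λ ≡ 37.
  x = λ² - 7 - 34 = 1369 - 41 ≡ 3; y = λ·(7 - 3) - 24 ≡ 18. → (3, 18)

(3, 18)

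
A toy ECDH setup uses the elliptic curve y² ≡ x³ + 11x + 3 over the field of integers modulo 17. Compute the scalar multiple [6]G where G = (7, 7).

(7, 10)

Double-and-add on 6 = (110)₂. Start with G = (7, 7) for the leading 1-bit.
double: tangent at (7, 7): λ = (3·7² + 11)/(2·7) ≡ 5/14. 14⁻¹ ≡ 11 (mod 17) since 14·11 = 154 ≡ 1, so λ ≡ 5·11 ≡ 4.
  x = λ² - 7 - 7 = 16 - 14 ≡ 2; y = λ·(7 - 2) - 7 ≡ 13. → (2, 13)
add G: (2, 13) + (7, 7). λ = (7 - 13)/(7 - 2) ≡ 11/5 mod 17. 5⁻¹ ≡ 7 (mod 17), so λ ≡ 9.
  x = λ² - 2 - 7 = 81 - 9 ≡ 4; y = λ·(2 - 4) - 13 ≡ 3. → (4, 3)
double: tangent at (4, 3): λ = (3·4² + 11)/(2·3) ≡ 8/6. 6⁻¹ ≡ 3 (mod 17), so λ ≡ 8·3 ≡ 7.
  x = λ² - 4 - 4 = 49 - 8 ≡ 7; y = λ·(4 - 7) - 3 ≡ 10. → (7, 10)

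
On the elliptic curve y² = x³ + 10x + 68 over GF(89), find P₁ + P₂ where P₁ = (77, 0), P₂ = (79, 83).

(77, 0) + (79, 83). λ = (83 - 0)/(79 - 77) ≡ 83/2 mod 89. 2⁻¹ ≡ 45 (mod 89), so λ ≡ 86.
  x = λ² - 77 - 79 = 7396 - 156 ≡ 31; y = λ·(77 - 31) - 0 ≡ 40. → (31, 40)

(31, 40)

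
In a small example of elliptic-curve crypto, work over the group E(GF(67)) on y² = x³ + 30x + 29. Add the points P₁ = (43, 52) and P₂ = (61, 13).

(44, 6)

(43, 52) + (61, 13). λ = (13 - 52)/(61 - 43) ≡ 28/18 mod 67. 18⁻¹ ≡ 41 (mod 67), so λ ≡ 9.
  x = λ² - 43 - 61 = 81 - 104 ≡ 44; y = λ·(43 - 44) - 52 ≡ 6. → (44, 6)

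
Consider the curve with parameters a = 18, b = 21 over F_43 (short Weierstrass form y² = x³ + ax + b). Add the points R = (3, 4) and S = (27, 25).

(1, 30)

(3, 4) + (27, 25). λ = (25 - 4)/(27 - 3) ≡ 21/24 mod 43. 24⁻¹ ≡ 9 (mod 43), so λ ≡ 17.
  x = λ² - 3 - 27 = 289 - 30 ≡ 1; y = λ·(3 - 1) - 4 ≡ 30. → (1, 30)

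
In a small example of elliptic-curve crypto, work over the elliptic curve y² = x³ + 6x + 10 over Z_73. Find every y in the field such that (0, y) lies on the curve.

x³ + 6x + 10 = 10 ≡ 10 (mod 73).
10 is a non-residue mod 73; no y exists.

none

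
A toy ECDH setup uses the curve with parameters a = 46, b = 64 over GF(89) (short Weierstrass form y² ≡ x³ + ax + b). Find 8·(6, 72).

Write G = (6, 72).
Repeated addition: build up to 8G.
2G: tangent at (6, 72): λ = (3·6² + 46)/(2·72) ≡ 65/55. 55⁻¹ ≡ 34 (mod 89) since 55·34 = 1870 ≡ 1, so λ ≡ 65·34 ≡ 74.
  x = λ² - 6 - 6 = 5476 - 12 ≡ 35; y = λ·(6 - 35) - 72 ≡ 7. → (35, 7)
3G: (35, 7) + (6, 72). λ = (72 - 7)/(6 - 35) ≡ 65/60 mod 89. 60⁻¹ ≡ 46 (mod 89) since 60·46 = 2760 ≡ 1, so λ ≡ 53.
  x = λ² - 35 - 6 = 2809 - 41 ≡ 9; y = λ·(35 - 9) - 7 ≡ 36. → (9, 36)
4G: (9, 36) + (6, 72). λ = (72 - 36)/(6 - 9) ≡ 36/86 mod 89. 86⁻¹ ≡ 59 (mod 89), so λ ≡ 77.
  x = λ² - 9 - 6 = 5929 - 15 ≡ 40; y = λ·(9 - 40) - 36 ≡ 69. → (40, 69)
5G: (40, 69) + (6, 72). λ = (72 - 69)/(6 - 40) ≡ 3/55 mod 89. 55⁻¹ ≡ 34 (mod 89), so λ ≡ 13.
  x = λ² - 40 - 6 = 169 - 46 ≡ 34; y = λ·(40 - 34) - 69 ≡ 9. → (34, 9)
6G: (34, 9) + (6, 72). λ = (72 - 9)/(6 - 34) ≡ 63/61 mod 89. 61⁻¹ ≡ 54 (mod 89), so λ ≡ 20.
  x = λ² - 34 - 6 = 400 - 40 ≡ 4; y = λ·(34 - 4) - 9 ≡ 57. → (4, 57)
7G: (4, 57) + (6, 72). λ = (72 - 57)/(6 - 4) ≡ 15/2 mod 89. 2⁻¹ ≡ 45 (mod 89), so λ ≡ 52.
  x = λ² - 4 - 6 = 2704 - 10 ≡ 24; y = λ·(4 - 24) - 57 ≡ 60. → (24, 60)
8G: (24, 60) + (6, 72). λ = (72 - 60)/(6 - 24) ≡ 12/71 mod 89. 71⁻¹ ≡ 84 (mod 89), so λ ≡ 29.
  x = λ² - 24 - 6 = 841 - 30 ≡ 10; y = λ·(24 - 10) - 60 ≡ 79. → (10, 79)

(10, 79)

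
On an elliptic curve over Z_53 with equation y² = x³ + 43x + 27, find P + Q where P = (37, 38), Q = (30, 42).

(37, 38) + (30, 42). λ = (42 - 38)/(30 - 37) ≡ 4/46 mod 53. 46⁻¹ ≡ 15 (mod 53) since 46·15 = 690 ≡ 1, so λ ≡ 7.
  x = λ² - 37 - 30 = 49 - 67 ≡ 35; y = λ·(37 - 35) - 38 ≡ 29. → (35, 29)

(35, 29)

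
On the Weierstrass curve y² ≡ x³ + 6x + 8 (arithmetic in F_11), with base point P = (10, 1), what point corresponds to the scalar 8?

(10, 10)

Repeated addition: build up to 8P.
2P: tangent at (10, 1): λ = (3·10² + 6)/(2·1) ≡ 9/2. 2⁻¹ ≡ 6 (mod 11) since 2·6 = 12 ≡ 1, so λ ≡ 9·6 ≡ 10.
  x = λ² - 10 - 10 = 100 - 20 ≡ 3; y = λ·(10 - 3) - 1 ≡ 3. → (3, 3)
3P: (3, 3) + (10, 1). λ = (1 - 3)/(10 - 3) ≡ 9/7 mod 11. 7⁻¹ ≡ 8 (mod 11) since 7·8 = 56 ≡ 1, so λ ≡ 6.
  x = λ² - 3 - 10 = 36 - 13 ≡ 1; y = λ·(3 - 1) - 3 ≡ 9. → (1, 9)
4P: (1, 9) + (10, 1). λ = (1 - 9)/(10 - 1) ≡ 3/9 mod 11. 9⁻¹ ≡ 5 (mod 11), so λ ≡ 4.
  x = λ² - 1 - 10 = 16 - 11 ≡ 5; y = λ·(1 - 5) - 9 ≡ 8. → (5, 8)
5P: (5, 8) + (10, 1). λ = (1 - 8)/(10 - 5) ≡ 4/5 mod 11. 5⁻¹ ≡ 9 (mod 11) since 5·9 = 45 ≡ 1, so λ ≡ 3.
  x = λ² - 5 - 10 = 9 - 15 ≡ 5; y = λ·(5 - 5) - 8 ≡ 3. → (5, 3)
6P: (5, 3) + (10, 1). λ = (1 - 3)/(10 - 5) ≡ 9/5 mod 11. 5⁻¹ ≡ 9 (mod 11) since 5·9 = 45 ≡ 1, so λ ≡ 4.
  x = λ² - 5 - 10 = 16 - 15 ≡ 1; y = λ·(5 - 1) - 3 ≡ 2. → (1, 2)
7P: (1, 2) + (10, 1). λ = (1 - 2)/(10 - 1) ≡ 10/9 mod 11. 9⁻¹ ≡ 5 (mod 11), so λ ≡ 6.
  x = λ² - 1 - 10 = 36 - 11 ≡ 3; y = λ·(1 - 3) - 2 ≡ 8. → (3, 8)
8P: (3, 8) + (10, 1). λ = (1 - 8)/(10 - 3) ≡ 4/7 mod 11. 7⁻¹ ≡ 8 (mod 11), so λ ≡ 10.
  x = λ² - 3 - 10 = 100 - 13 ≡ 10; y = λ·(3 - 10) - 8 ≡ 10. → (10, 10)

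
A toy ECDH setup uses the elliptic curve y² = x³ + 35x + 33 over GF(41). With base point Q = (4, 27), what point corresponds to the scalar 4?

Repeated addition: build up to 4Q.
2Q: tangent at (4, 27): λ = (3·4² + 35)/(2·27) ≡ 1/13. 13⁻¹ ≡ 19 (mod 41), so λ ≡ 1·19 ≡ 19.
  x = λ² - 4 - 4 = 361 - 8 ≡ 25; y = λ·(4 - 25) - 27 ≡ 25. → (25, 25)
3Q: (25, 25) + (4, 27). λ = (27 - 25)/(4 - 25) ≡ 2/20 mod 41. 20⁻¹ ≡ 39 (mod 41) since 20·39 = 780 ≡ 1, so λ ≡ 37.
  x = λ² - 25 - 4 = 1369 - 29 ≡ 28; y = λ·(25 - 28) - 25 ≡ 28. → (28, 28)
4Q: (28, 28) + (4, 27). λ = (27 - 28)/(4 - 28) ≡ 40/17 mod 41. 17⁻¹ ≡ 29 (mod 41), so λ ≡ 12.
  x = λ² - 28 - 4 = 144 - 32 ≡ 30; y = λ·(28 - 30) - 28 ≡ 30. → (30, 30)

(30, 30)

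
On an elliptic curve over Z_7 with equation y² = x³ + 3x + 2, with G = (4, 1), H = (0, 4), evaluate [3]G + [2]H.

First 3G:
Repeated addition: build up to 3G.
2G: tangent at (4, 1): λ = (3·4² + 3)/(2·1) ≡ 2/2. 2⁻¹ ≡ 4 (mod 7) since 2·4 = 8 ≡ 1, so λ ≡ 2·4 ≡ 1.
  x = λ² - 4 - 4 = 1 - 8 ≡ 0; y = λ·(4 - 0) - 1 ≡ 3. → (0, 3)
3G: (0, 3) + (4, 1). λ = (1 - 3)/(4 - 0) ≡ 5/4 mod 7. 4⁻¹ ≡ 2 (mod 7) since 4·2 = 8 ≡ 1, so λ ≡ 3.
  x = λ² - 0 - 4 = 9 - 4 ≡ 5; y = λ·(0 - 5) - 3 ≡ 3. → (5, 3)
3G = (5, 3).
Next 2H:
Repeated addition: build up to 2H.
2H: tangent at (0, 4): λ = (3·0² + 3)/(2·4) ≡ 3/1. 1⁻¹ ≡ 1 (mod 7), so λ ≡ 3·1 ≡ 3.
  x = λ² - 0 - 0 = 9 - 0 ≡ 2; y = λ·(0 - 2) - 4 ≡ 4. → (2, 4)
2H = (2, 4).
Finally 3G + 2H:
(5, 3) + (2, 4). λ = (4 - 3)/(2 - 5) ≡ 1/4 mod 7. 4⁻¹ ≡ 2 (mod 7) since 4·2 = 8 ≡ 1, so λ ≡ 2.
  x = λ² - 5 - 2 = 4 - 7 ≡ 4; y = λ·(5 - 4) - 3 ≡ 6. → (4, 6)

(4, 6)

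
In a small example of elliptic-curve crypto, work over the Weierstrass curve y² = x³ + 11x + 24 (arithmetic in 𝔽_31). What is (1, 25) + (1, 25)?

tangent at (1, 25): λ = (3·1² + 11)/(2·25) ≡ 14/19. 19⁻¹ ≡ 18 (mod 31), so λ ≡ 14·18 ≡ 4.
  x = λ² - 1 - 1 = 16 - 2 ≡ 14; y = λ·(1 - 14) - 25 ≡ 16. → (14, 16)

(14, 16)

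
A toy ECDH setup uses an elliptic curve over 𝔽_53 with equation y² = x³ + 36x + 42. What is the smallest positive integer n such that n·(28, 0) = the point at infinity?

2P: (28, 0) + (28, 0): same x and y₁ ≡ -y₂, so the sum is the point at infinity.
2P = the point at infinity, so the order is 2.

2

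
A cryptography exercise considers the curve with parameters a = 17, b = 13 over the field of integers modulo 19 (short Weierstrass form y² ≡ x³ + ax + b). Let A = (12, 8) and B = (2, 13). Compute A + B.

(10, 10)

(12, 8) + (2, 13). λ = (13 - 8)/(2 - 12) ≡ 5/9 mod 19. 9⁻¹ ≡ 17 (mod 19), so λ ≡ 9.
  x = λ² - 12 - 2 = 81 - 14 ≡ 10; y = λ·(12 - 10) - 8 ≡ 10. → (10, 10)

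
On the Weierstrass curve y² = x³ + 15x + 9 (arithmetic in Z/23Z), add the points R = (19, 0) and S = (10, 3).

(12, 13)

(19, 0) + (10, 3). λ = (3 - 0)/(10 - 19) ≡ 3/14 mod 23. 14⁻¹ ≡ 5 (mod 23), so λ ≡ 15.
  x = λ² - 19 - 10 = 225 - 29 ≡ 12; y = λ·(19 - 12) - 0 ≡ 13. → (12, 13)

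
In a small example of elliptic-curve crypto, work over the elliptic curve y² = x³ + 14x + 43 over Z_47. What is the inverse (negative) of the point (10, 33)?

(10, 14)

-(10, 33) = (10, -33 mod 47) = (10, 14).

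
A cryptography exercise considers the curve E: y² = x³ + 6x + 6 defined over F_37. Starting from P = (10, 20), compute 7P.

(23, 29)

Double-and-add on 7 = (111)₂. Start with P = (10, 20) for the leading 1-bit.
double: tangent at (10, 20): λ = (3·10² + 6)/(2·20) ≡ 10/3. 3⁻¹ ≡ 25 (mod 37) since 3·25 = 75 ≡ 1, so λ ≡ 10·25 ≡ 28.
  x = λ² - 10 - 10 = 784 - 20 ≡ 24; y = λ·(10 - 24) - 20 ≡ 32. → (24, 32)
add P: (24, 32) + (10, 20). λ = (20 - 32)/(10 - 24) ≡ 25/23 mod 37. 23⁻¹ ≡ 29 (mod 37), so λ ≡ 22.
  x = λ² - 24 - 10 = 484 - 34 ≡ 6; y = λ·(24 - 6) - 32 ≡ 31. → (6, 31)
double: tangent at (6, 31): λ = (3·6² + 6)/(2·31) ≡ 3/25. 25⁻¹ ≡ 3 (mod 37), so λ ≡ 3·3 ≡ 9.
  x = λ² - 6 - 6 = 81 - 12 ≡ 32; y = λ·(6 - 32) - 31 ≡ 31. → (32, 31)
add P: (32, 31) + (10, 20). λ = (20 - 31)/(10 - 32) ≡ 26/15 mod 37. 15⁻¹ ≡ 5 (mod 37), so λ ≡ 19.
  x = λ² - 32 - 10 = 361 - 42 ≡ 23; y = λ·(32 - 23) - 31 ≡ 29. → (23, 29)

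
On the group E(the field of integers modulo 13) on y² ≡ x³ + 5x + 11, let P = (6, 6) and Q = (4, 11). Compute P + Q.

(6, 7)

(6, 6) + (4, 11). λ = (11 - 6)/(4 - 6) ≡ 5/11 mod 13. 11⁻¹ ≡ 6 (mod 13) since 11·6 = 66 ≡ 1, so λ ≡ 4.
  x = λ² - 6 - 4 = 16 - 10 ≡ 6; y = λ·(6 - 6) - 6 ≡ 7. → (6, 7)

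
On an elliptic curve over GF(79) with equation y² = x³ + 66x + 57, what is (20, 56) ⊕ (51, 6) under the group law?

(20, 56) + (51, 6). λ = (6 - 56)/(51 - 20) ≡ 29/31 mod 79. 31⁻¹ ≡ 51 (mod 79) since 31·51 = 1581 ≡ 1, so λ ≡ 57.
  x = λ² - 20 - 51 = 3249 - 71 ≡ 18; y = λ·(20 - 18) - 56 ≡ 58. → (18, 58)

(18, 58)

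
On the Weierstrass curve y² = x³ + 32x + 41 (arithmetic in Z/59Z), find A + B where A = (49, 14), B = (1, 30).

(49, 14) + (1, 30). λ = (30 - 14)/(1 - 49) ≡ 16/11 mod 59. 11⁻¹ ≡ 43 (mod 59) since 11·43 = 473 ≡ 1, so λ ≡ 39.
  x = λ² - 49 - 1 = 1521 - 50 ≡ 55; y = λ·(49 - 55) - 14 ≡ 47. → (55, 47)

(55, 47)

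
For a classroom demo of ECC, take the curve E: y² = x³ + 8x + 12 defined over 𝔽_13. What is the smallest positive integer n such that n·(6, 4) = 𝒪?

8

2P: tangent at (6, 4): λ = (3·6² + 8)/(2·4) ≡ 12/8. 8⁻¹ ≡ 5 (mod 13), so λ ≡ 12·5 ≡ 8.
  x = λ² - 6 - 6 = 64 - 12 ≡ 0; y = λ·(6 - 0) - 4 ≡ 5. → (0, 5)
3P: (0, 5) + (6, 4). λ = (4 - 5)/(6 - 0) ≡ 12/6 mod 13. 6⁻¹ ≡ 11 (mod 13), so λ ≡ 2.
  x = λ² - 0 - 6 = 4 - 6 ≡ 11; y = λ·(0 - 11) - 5 ≡ 12. → (11, 12)
4P: (11, 12) + (6, 4). λ = (4 - 12)/(6 - 11) ≡ 5/8 mod 13. 8⁻¹ ≡ 5 (mod 13) since 8·5 = 40 ≡ 1, so λ ≡ 12.
  x = λ² - 11 - 6 = 144 - 17 ≡ 10; y = λ·(11 - 10) - 12 ≡ 0. → (10, 0)
5P: (10, 0) + (6, 4). λ = (4 - 0)/(6 - 10) ≡ 4/9 mod 13. 9⁻¹ ≡ 3 (mod 13), so λ ≡ 12.
  x = λ² - 10 - 6 = 144 - 16 ≡ 11; y = λ·(10 - 11) - 0 ≡ 1. → (11, 1)
6P: (11, 1) + (6, 4). λ = (4 - 1)/(6 - 11) ≡ 3/8 mod 13. 8⁻¹ ≡ 5 (mod 13), so λ ≡ 2.
  x = λ² - 11 - 6 = 4 - 17 ≡ 0; y = λ·(11 - 0) - 1 ≡ 8. → (0, 8)
7P: (0, 8) + (6, 4). λ = (4 - 8)/(6 - 0) ≡ 9/6 mod 13. 6⁻¹ ≡ 11 (mod 13), so λ ≡ 8.
  x = λ² - 0 - 6 = 64 - 6 ≡ 6; y = λ·(0 - 6) - 8 ≡ 9. → (6, 9)
8P: (6, 9) + (6, 4): same x and y₁ ≡ -y₂, so the sum is 𝒪.
8P = 𝒪, so the order is 8.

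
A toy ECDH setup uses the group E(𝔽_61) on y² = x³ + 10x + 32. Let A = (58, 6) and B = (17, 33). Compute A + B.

(58, 6) + (17, 33). λ = (33 - 6)/(17 - 58) ≡ 27/20 mod 61. 20⁻¹ ≡ 58 (mod 61), so λ ≡ 41.
  x = λ² - 58 - 17 = 1681 - 75 ≡ 20; y = λ·(58 - 20) - 6 ≡ 27. → (20, 27)

(20, 27)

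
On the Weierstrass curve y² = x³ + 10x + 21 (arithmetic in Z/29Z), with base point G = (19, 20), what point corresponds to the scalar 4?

Double-and-add on 4 = (100)₂. Start with G = (19, 20) for the leading 1-bit.
double: tangent at (19, 20): λ = (3·19² + 10)/(2·20) ≡ 20/11. 11⁻¹ ≡ 8 (mod 29), so λ ≡ 20·8 ≡ 15.
  x = λ² - 19 - 19 = 225 - 38 ≡ 13; y = λ·(19 - 13) - 20 ≡ 12. → (13, 12)
double: tangent at (13, 12): λ = (3·13² + 10)/(2·12) ≡ 24/24. 24⁻¹ ≡ 23 (mod 29) since 24·23 = 552 ≡ 1, so λ ≡ 24·23 ≡ 1.
  x = λ² - 13 - 13 = 1 - 26 ≡ 4; y = λ·(13 - 4) - 12 ≡ 26. → (4, 26)

(4, 26)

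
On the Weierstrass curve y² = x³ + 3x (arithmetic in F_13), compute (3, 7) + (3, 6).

The two points share x = 3 and their y-coordinates satisfy 7 + 6 ≡ 0 (mod 13), so they are inverses. Their sum is O.

O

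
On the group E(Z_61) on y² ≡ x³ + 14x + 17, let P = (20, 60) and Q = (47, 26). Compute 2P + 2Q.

(37, 3)

First 2P:
Repeated addition: build up to 2P.
2P: tangent at (20, 60): λ = (3·20² + 14)/(2·60) ≡ 55/59. 59⁻¹ ≡ 30 (mod 61), so λ ≡ 55·30 ≡ 3.
  x = λ² - 20 - 20 = 9 - 40 ≡ 30; y = λ·(20 - 30) - 60 ≡ 32. → (30, 32)
2P = (30, 32).
Next 2Q:
Repeated addition: build up to 2Q.
2Q: tangent at (47, 26): λ = (3·47² + 14)/(2·26) ≡ 53/52. 52⁻¹ ≡ 27 (mod 61), so λ ≡ 53·27 ≡ 28.
  x = λ² - 47 - 47 = 784 - 94 ≡ 19; y = λ·(47 - 19) - 26 ≡ 26. → (19, 26)
2Q = (19, 26).
Finally 2P + 2Q:
(30, 32) + (19, 26). λ = (26 - 32)/(19 - 30) ≡ 55/50 mod 61. 50⁻¹ ≡ 11 (mod 61) since 50·11 = 550 ≡ 1, so λ ≡ 56.
  x = λ² - 30 - 19 = 3136 - 49 ≡ 37; y = λ·(30 - 37) - 32 ≡ 3. → (37, 3)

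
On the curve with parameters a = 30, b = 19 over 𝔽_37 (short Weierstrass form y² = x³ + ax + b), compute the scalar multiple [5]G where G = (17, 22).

(25, 15)

Repeated addition: build up to 5G.
2G: tangent at (17, 22): λ = (3·17² + 30)/(2·22) ≡ 9/7. 7⁻¹ ≡ 16 (mod 37) since 7·16 = 112 ≡ 1, so λ ≡ 9·16 ≡ 33.
  x = λ² - 17 - 17 = 1089 - 34 ≡ 19; y = λ·(17 - 19) - 22 ≡ 23. → (19, 23)
3G: (19, 23) + (17, 22). λ = (22 - 23)/(17 - 19) ≡ 36/35 mod 37. 35⁻¹ ≡ 18 (mod 37) since 35·18 = 630 ≡ 1, so λ ≡ 19.
  x = λ² - 19 - 17 = 361 - 36 ≡ 29; y = λ·(19 - 29) - 23 ≡ 9. → (29, 9)
4G: (29, 9) + (17, 22). λ = (22 - 9)/(17 - 29) ≡ 13/25 mod 37. 25⁻¹ ≡ 3 (mod 37) since 25·3 = 75 ≡ 1, so λ ≡ 2.
  x = λ² - 29 - 17 = 4 - 46 ≡ 32; y = λ·(29 - 32) - 9 ≡ 22. → (32, 22)
5G: (32, 22) + (17, 22). λ = (22 - 22)/(17 - 32) ≡ 0/22 mod 37. 22⁻¹ ≡ 32 (mod 37), so λ ≡ 0.
  x = λ² - 32 - 17 = 0 - 49 ≡ 25; y = λ·(32 - 25) - 22 ≡ 15. → (25, 15)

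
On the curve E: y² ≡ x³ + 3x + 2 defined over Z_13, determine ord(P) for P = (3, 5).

3

2P: tangent at (3, 5): λ = (3·3² + 3)/(2·5) ≡ 4/10. 10⁻¹ ≡ 4 (mod 13), so λ ≡ 4·4 ≡ 3.
  x = λ² - 3 - 3 = 9 - 6 ≡ 3; y = λ·(3 - 3) - 5 ≡ 8. → (3, 8)
3P: (3, 8) + (3, 5): same x and y₁ ≡ -y₂, so the sum is 𝒪.
3P = 𝒪, so the order is 3.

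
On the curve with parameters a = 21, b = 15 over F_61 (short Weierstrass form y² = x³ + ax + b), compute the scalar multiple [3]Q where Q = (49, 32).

(4, 23)

Repeated addition: build up to 3Q.
2Q: tangent at (49, 32): λ = (3·49² + 21)/(2·32) ≡ 26/3. 3⁻¹ ≡ 41 (mod 61) since 3·41 = 123 ≡ 1, so λ ≡ 26·41 ≡ 29.
  x = λ² - 49 - 49 = 841 - 98 ≡ 11; y = λ·(49 - 11) - 32 ≡ 33. → (11, 33)
3Q: (11, 33) + (49, 32). λ = (32 - 33)/(49 - 11) ≡ 60/38 mod 61. 38⁻¹ ≡ 53 (mod 61), so λ ≡ 8.
  x = λ² - 11 - 49 = 64 - 60 ≡ 4; y = λ·(11 - 4) - 33 ≡ 23. → (4, 23)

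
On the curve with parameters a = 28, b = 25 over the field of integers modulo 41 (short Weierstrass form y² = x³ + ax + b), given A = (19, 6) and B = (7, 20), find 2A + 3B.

(31, 4)

First 2A:
Repeated addition: build up to 2A.
2A: tangent at (19, 6): λ = (3·19² + 28)/(2·6) ≡ 4/12. 12⁻¹ ≡ 24 (mod 41), so λ ≡ 4·24 ≡ 14.
  x = λ² - 19 - 19 = 196 - 38 ≡ 35; y = λ·(19 - 35) - 6 ≡ 16. → (35, 16)
2A = (35, 16).
Next 3B:
Repeated addition: build up to 3B.
2B: tangent at (7, 20): λ = (3·7² + 28)/(2·20) ≡ 11/40. 40⁻¹ ≡ 40 (mod 41) since 40·40 = 1600 ≡ 1, so λ ≡ 11·40 ≡ 30.
  x = λ² - 7 - 7 = 900 - 14 ≡ 25; y = λ·(7 - 25) - 20 ≡ 14. → (25, 14)
3B: (25, 14) + (7, 20). λ = (20 - 14)/(7 - 25) ≡ 6/23 mod 41. 23⁻¹ ≡ 25 (mod 41), so λ ≡ 27.
  x = λ² - 25 - 7 = 729 - 32 ≡ 0; y = λ·(25 - 0) - 14 ≡ 5. → (0, 5)
3B = (0, 5).
Finally 2A + 3B:
(35, 16) + (0, 5). λ = (5 - 16)/(0 - 35) ≡ 30/6 mod 41. 6⁻¹ ≡ 7 (mod 41) since 6·7 = 42 ≡ 1, so λ ≡ 5.
  x = λ² - 35 - 0 = 25 - 35 ≡ 31; y = λ·(35 - 31) - 16 ≡ 4. → (31, 4)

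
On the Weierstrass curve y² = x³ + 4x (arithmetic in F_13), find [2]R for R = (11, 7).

(0, 0)

tangent at (11, 7): λ = (3·11² + 4)/(2·7) ≡ 3/1. 1⁻¹ ≡ 1 (mod 13), so λ ≡ 3·1 ≡ 3.
  x = λ² - 11 - 11 = 9 - 22 ≡ 0; y = λ·(11 - 0) - 7 ≡ 0. → (0, 0)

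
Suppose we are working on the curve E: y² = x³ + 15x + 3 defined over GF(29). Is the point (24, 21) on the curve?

y² = 21² ≡ 6; x³ + 15x + 3 = 14187 ≡ 6 (mod 29). 6 = 6.

yes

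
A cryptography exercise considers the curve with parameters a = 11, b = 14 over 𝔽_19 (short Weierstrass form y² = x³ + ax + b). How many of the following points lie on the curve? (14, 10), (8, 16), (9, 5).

(14, 10): 10² ≡ 5, rhs ≡ 5 → on.
(8, 16): 16² ≡ 9, rhs ≡ 6 → off.
(9, 5): 5² ≡ 6, rhs ≡ 6 → on.

2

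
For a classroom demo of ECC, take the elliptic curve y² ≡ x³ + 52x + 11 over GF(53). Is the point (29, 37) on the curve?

y² = 37² ≡ 44; x³ + 52x + 11 = 25908 ≡ 44 (mod 53). 44 = 44.

yes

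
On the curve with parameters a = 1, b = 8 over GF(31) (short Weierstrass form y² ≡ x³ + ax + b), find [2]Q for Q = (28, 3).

(14, 21)

tangent at (28, 3): λ = (3·28² + 1)/(2·3) ≡ 28/6. 6⁻¹ ≡ 26 (mod 31) since 6·26 = 156 ≡ 1, so λ ≡ 28·26 ≡ 15.
  x = λ² - 28 - 28 = 225 - 56 ≡ 14; y = λ·(28 - 14) - 3 ≡ 21. → (14, 21)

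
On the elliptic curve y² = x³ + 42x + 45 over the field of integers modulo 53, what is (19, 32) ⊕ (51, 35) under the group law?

(19, 32) + (51, 35). λ = (35 - 32)/(51 - 19) ≡ 3/32 mod 53. 32⁻¹ ≡ 5 (mod 53), so λ ≡ 15.
  x = λ² - 19 - 51 = 225 - 70 ≡ 49; y = λ·(19 - 49) - 32 ≡ 48. → (49, 48)

(49, 48)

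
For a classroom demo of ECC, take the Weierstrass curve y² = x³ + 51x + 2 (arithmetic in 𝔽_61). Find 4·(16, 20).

Write Q = (16, 20).
Repeated addition: build up to 4Q.
2Q: tangent at (16, 20): λ = (3·16² + 51)/(2·20) ≡ 26/40. 40⁻¹ ≡ 29 (mod 61), so λ ≡ 26·29 ≡ 22.
  x = λ² - 16 - 16 = 484 - 32 ≡ 25; y = λ·(16 - 25) - 20 ≡ 26. → (25, 26)
3Q: (25, 26) + (16, 20). λ = (20 - 26)/(16 - 25) ≡ 55/52 mod 61. 52⁻¹ ≡ 27 (mod 61) since 52·27 = 1404 ≡ 1, so λ ≡ 21.
  x = λ² - 25 - 16 = 441 - 41 ≡ 34; y = λ·(25 - 34) - 26 ≡ 29. → (34, 29)
4Q: (34, 29) + (16, 20). λ = (20 - 29)/(16 - 34) ≡ 52/43 mod 61. 43⁻¹ ≡ 44 (mod 61), so λ ≡ 31.
  x = λ² - 34 - 16 = 961 - 50 ≡ 57; y = λ·(34 - 57) - 29 ≡ 51. → (57, 51)

(57, 51)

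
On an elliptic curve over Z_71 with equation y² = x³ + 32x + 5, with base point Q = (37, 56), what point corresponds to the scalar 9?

Repeated addition: build up to 9Q.
2Q: tangent at (37, 56): λ = (3·37² + 32)/(2·56) ≡ 21/41. 41⁻¹ ≡ 26 (mod 71) since 41·26 = 1066 ≡ 1, so λ ≡ 21·26 ≡ 49.
  x = λ² - 37 - 37 = 2401 - 74 ≡ 55; y = λ·(37 - 55) - 56 ≡ 56. → (55, 56)
3Q: (55, 56) + (37, 56). λ = (56 - 56)/(37 - 55) ≡ 0/53 mod 71. 53⁻¹ ≡ 67 (mod 71) since 53·67 = 3551 ≡ 1, so λ ≡ 0.
  x = λ² - 55 - 37 = 0 - 92 ≡ 50; y = λ·(55 - 50) - 56 ≡ 15. → (50, 15)
4Q: (50, 15) + (37, 56). λ = (56 - 15)/(37 - 50) ≡ 41/58 mod 71. 58⁻¹ ≡ 60 (mod 71), so λ ≡ 46.
  x = λ² - 50 - 37 = 2116 - 87 ≡ 41; y = λ·(50 - 41) - 15 ≡ 44. → (41, 44)
5Q: (41, 44) + (37, 56). λ = (56 - 44)/(37 - 41) ≡ 12/67 mod 71. 67⁻¹ ≡ 53 (mod 71), so λ ≡ 68.
  x = λ² - 41 - 37 = 4624 - 78 ≡ 2; y = λ·(41 - 2) - 44 ≡ 52. → (2, 52)
6Q: (2, 52) + (37, 56). λ = (56 - 52)/(37 - 2) ≡ 4/35 mod 71. 35⁻¹ ≡ 69 (mod 71), so λ ≡ 63.
  x = λ² - 2 - 37 = 3969 - 39 ≡ 25; y = λ·(2 - 25) - 52 ≡ 61. → (25, 61)
7Q: (25, 61) + (37, 56). λ = (56 - 61)/(37 - 25) ≡ 66/12 mod 71. 12⁻¹ ≡ 6 (mod 71), so λ ≡ 41.
  x = λ² - 25 - 37 = 1681 - 62 ≡ 57; y = λ·(25 - 57) - 61 ≡ 47. → (57, 47)
8Q: (57, 47) + (37, 56). λ = (56 - 47)/(37 - 57) ≡ 9/51 mod 71. 51⁻¹ ≡ 39 (mod 71) since 51·39 = 1989 ≡ 1, so λ ≡ 67.
  x = λ² - 57 - 37 = 4489 - 94 ≡ 64; y = λ·(57 - 64) - 47 ≡ 52. → (64, 52)
9Q: (64, 52) + (37, 56). λ = (56 - 52)/(37 - 64) ≡ 4/44 mod 71. 44⁻¹ ≡ 21 (mod 71), so λ ≡ 13.
  x = λ² - 64 - 37 = 169 - 101 ≡ 68; y = λ·(64 - 68) - 52 ≡ 38. → (68, 38)

(68, 38)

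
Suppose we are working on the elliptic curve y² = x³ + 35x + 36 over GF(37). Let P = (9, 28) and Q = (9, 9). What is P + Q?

The two points share x = 9 and their y-coordinates satisfy 28 + 9 ≡ 0 (mod 37), so they are inverses. Their sum is ∞.

O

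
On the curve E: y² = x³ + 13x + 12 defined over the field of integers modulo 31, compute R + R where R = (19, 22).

tangent at (19, 22): λ = (3·19² + 13)/(2·22) ≡ 11/13. 13⁻¹ ≡ 12 (mod 31), so λ ≡ 11·12 ≡ 8.
  x = λ² - 19 - 19 = 64 - 38 ≡ 26; y = λ·(19 - 26) - 22 ≡ 15. → (26, 15)

(26, 15)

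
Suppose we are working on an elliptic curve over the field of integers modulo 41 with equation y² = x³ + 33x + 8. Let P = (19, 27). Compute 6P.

Double-and-add on 6 = (110)₂. Start with P = (19, 27) for the leading 1-bit.
double: tangent at (19, 27): λ = (3·19² + 33)/(2·27) ≡ 9/13. 13⁻¹ ≡ 19 (mod 41) since 13·19 = 247 ≡ 1, so λ ≡ 9·19 ≡ 7.
  x = λ² - 19 - 19 = 49 - 38 ≡ 11; y = λ·(19 - 11) - 27 ≡ 29. → (11, 29)
add P: (11, 29) + (19, 27). λ = (27 - 29)/(19 - 11) ≡ 39/8 mod 41. 8⁻¹ ≡ 36 (mod 41) since 8·36 = 288 ≡ 1, so λ ≡ 10.
  x = λ² - 11 - 19 = 100 - 30 ≡ 29; y = λ·(11 - 29) - 29 ≡ 37. → (29, 37)
double: tangent at (29, 37): λ = (3·29² + 33)/(2·37) ≡ 14/33. 33⁻¹ ≡ 5 (mod 41), so λ ≡ 14·5 ≡ 29.
  x = λ² - 29 - 29 = 841 - 58 ≡ 4; y = λ·(29 - 4) - 37 ≡ 32. → (4, 32)

(4, 32)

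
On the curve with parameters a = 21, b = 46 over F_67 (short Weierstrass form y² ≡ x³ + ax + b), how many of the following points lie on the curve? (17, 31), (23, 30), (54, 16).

(17, 31): 31² ≡ 23, rhs ≡ 23 → on.
(23, 30): 30² ≡ 29, rhs ≡ 33 → off.
(54, 16): 16² ≡ 55, rhs ≡ 55 → on.

2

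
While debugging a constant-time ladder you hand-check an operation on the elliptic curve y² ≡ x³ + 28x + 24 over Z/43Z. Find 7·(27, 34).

Write Q = (27, 34).
Double-and-add on 7 = (111)₂. Start with Q = (27, 34) for the leading 1-bit.
double: tangent at (27, 34): λ = (3·27² + 28)/(2·34) ≡ 22/25. 25⁻¹ ≡ 31 (mod 43), so λ ≡ 22·31 ≡ 37.
  x = λ² - 27 - 27 = 1369 - 54 ≡ 25; y = λ·(27 - 25) - 34 ≡ 40. → (25, 40)
add Q: (25, 40) + (27, 34). λ = (34 - 40)/(27 - 25) ≡ 37/2 mod 43. 2⁻¹ ≡ 22 (mod 43) since 2·22 = 44 ≡ 1, so λ ≡ 40.
  x = λ² - 25 - 27 = 1600 - 52 ≡ 0; y = λ·(25 - 0) - 40 ≡ 14. → (0, 14)
double: tangent at (0, 14): λ = (3·0² + 28)/(2·14) ≡ 28/28. 28⁻¹ ≡ 20 (mod 43) since 28·20 = 560 ≡ 1, so λ ≡ 28·20 ≡ 1.
  x = λ² - 0 - 0 = 1 - 0 ≡ 1; y = λ·(0 - 1) - 14 ≡ 28. → (1, 28)
add Q: (1, 28) + (27, 34). λ = (34 - 28)/(27 - 1) ≡ 6/26 mod 43. 26⁻¹ ≡ 5 (mod 43), so λ ≡ 30.
  x = λ² - 1 - 27 = 900 - 28 ≡ 12; y = λ·(1 - 12) - 28 ≡ 29. → (12, 29)

(12, 29)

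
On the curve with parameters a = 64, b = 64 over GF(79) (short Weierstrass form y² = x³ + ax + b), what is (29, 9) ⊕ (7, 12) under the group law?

(29, 9) + (7, 12). λ = (12 - 9)/(7 - 29) ≡ 3/57 mod 79. 57⁻¹ ≡ 61 (mod 79) since 57·61 = 3477 ≡ 1, so λ ≡ 25.
  x = λ² - 29 - 7 = 625 - 36 ≡ 36; y = λ·(29 - 36) - 9 ≡ 53. → (36, 53)

(36, 53)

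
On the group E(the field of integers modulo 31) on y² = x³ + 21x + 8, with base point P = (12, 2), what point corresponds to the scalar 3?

(7, 8)

Repeated addition: build up to 3P.
2P: tangent at (12, 2): λ = (3·12² + 21)/(2·2) ≡ 19/4. 4⁻¹ ≡ 8 (mod 31), so λ ≡ 19·8 ≡ 28.
  x = λ² - 12 - 12 = 784 - 24 ≡ 16; y = λ·(12 - 16) - 2 ≡ 10. → (16, 10)
3P: (16, 10) + (12, 2). λ = (2 - 10)/(12 - 16) ≡ 23/27 mod 31. 27⁻¹ ≡ 23 (mod 31), so λ ≡ 2.
  x = λ² - 16 - 12 = 4 - 28 ≡ 7; y = λ·(16 - 7) - 10 ≡ 8. → (7, 8)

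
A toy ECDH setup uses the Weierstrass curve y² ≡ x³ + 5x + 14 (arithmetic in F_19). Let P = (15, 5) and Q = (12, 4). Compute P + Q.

(15, 5) + (12, 4). λ = (4 - 5)/(12 - 15) ≡ 18/16 mod 19. 16⁻¹ ≡ 6 (mod 19) since 16·6 = 96 ≡ 1, so λ ≡ 13.
  x = λ² - 15 - 12 = 169 - 27 ≡ 9; y = λ·(15 - 9) - 5 ≡ 16. → (9, 16)

(9, 16)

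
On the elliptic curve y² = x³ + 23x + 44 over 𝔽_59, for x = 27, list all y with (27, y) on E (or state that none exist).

none

x³ + 23x + 44 = 20348 ≡ 52 (mod 59).
52 is a non-residue mod 59; no y exists.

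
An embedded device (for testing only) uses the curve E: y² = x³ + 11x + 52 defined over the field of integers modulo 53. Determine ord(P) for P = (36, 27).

10

2P: tangent at (36, 27): λ = (3·36² + 11)/(2·27) ≡ 30/1. 1⁻¹ ≡ 1 (mod 53) since 1·1 = 1 ≡ 1, so λ ≡ 30·1 ≡ 30.
  x = λ² - 36 - 36 = 900 - 72 ≡ 33; y = λ·(36 - 33) - 27 ≡ 10. → (33, 10)
3P: (33, 10) + (36, 27). λ = (27 - 10)/(36 - 33) ≡ 17/3 mod 53. 3⁻¹ ≡ 18 (mod 53), so λ ≡ 41.
  x = λ² - 33 - 36 = 1681 - 69 ≡ 22; y = λ·(33 - 22) - 10 ≡ 17. → (22, 17)
4P: (22, 17) + (36, 27). λ = (27 - 17)/(36 - 22) ≡ 10/14 mod 53. 14⁻¹ ≡ 19 (mod 53) since 14·19 = 266 ≡ 1, so λ ≡ 31.
  x = λ² - 22 - 36 = 961 - 58 ≡ 2; y = λ·(22 - 2) - 17 ≡ 20. → (2, 20)
5P: (2, 20) + (36, 27). λ = (27 - 20)/(36 - 2) ≡ 7/34 mod 53. 34⁻¹ ≡ 39 (mod 53) since 34·39 = 1326 ≡ 1, so λ ≡ 8.
  x = λ² - 2 - 36 = 64 - 38 ≡ 26; y = λ·(2 - 26) - 20 ≡ 0. → (26, 0)
6P: (26, 0) + (36, 27). λ = (27 - 0)/(36 - 26) ≡ 27/10 mod 53. 10⁻¹ ≡ 16 (mod 53), so λ ≡ 8.
  x = λ² - 26 - 36 = 64 - 62 ≡ 2; y = λ·(26 - 2) - 0 ≡ 33. → (2, 33)
7P: (2, 33) + (36, 27). λ = (27 - 33)/(36 - 2) ≡ 47/34 mod 53. 34⁻¹ ≡ 39 (mod 53) since 34·39 = 1326 ≡ 1, so λ ≡ 31.
  x = λ² - 2 - 36 = 961 - 38 ≡ 22; y = λ·(2 - 22) - 33 ≡ 36. → (22, 36)
8P: (22, 36) + (36, 27). λ = (27 - 36)/(36 - 22) ≡ 44/14 mod 53. 14⁻¹ ≡ 19 (mod 53) since 14·19 = 266 ≡ 1, so λ ≡ 41.
  x = λ² - 22 - 36 = 1681 - 58 ≡ 33; y = λ·(22 - 33) - 36 ≡ 43. → (33, 43)
9P: (33, 43) + (36, 27). λ = (27 - 43)/(36 - 33) ≡ 37/3 mod 53. 3⁻¹ ≡ 18 (mod 53), so λ ≡ 30.
  x = λ² - 33 - 36 = 900 - 69 ≡ 36; y = λ·(33 - 36) - 43 ≡ 26. → (36, 26)
10P: (36, 26) + (36, 27): same x and y₁ ≡ -y₂, so the sum is ∞.
10P = ∞, so the order is 10.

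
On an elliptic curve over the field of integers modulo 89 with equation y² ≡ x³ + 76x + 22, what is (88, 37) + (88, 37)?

(42, 53)

tangent at (88, 37): λ = (3·88² + 76)/(2·37) ≡ 79/74. 74⁻¹ ≡ 83 (mod 89) since 74·83 = 6142 ≡ 1, so λ ≡ 79·83 ≡ 60.
  x = λ² - 88 - 88 = 3600 - 176 ≡ 42; y = λ·(88 - 42) - 37 ≡ 53. → (42, 53)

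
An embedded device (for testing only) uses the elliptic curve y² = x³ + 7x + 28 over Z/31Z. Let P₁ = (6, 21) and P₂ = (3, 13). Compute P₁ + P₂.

(5, 23)

(6, 21) + (3, 13). λ = (13 - 21)/(3 - 6) ≡ 23/28 mod 31. 28⁻¹ ≡ 10 (mod 31), so λ ≡ 13.
  x = λ² - 6 - 3 = 169 - 9 ≡ 5; y = λ·(6 - 5) - 21 ≡ 23. → (5, 23)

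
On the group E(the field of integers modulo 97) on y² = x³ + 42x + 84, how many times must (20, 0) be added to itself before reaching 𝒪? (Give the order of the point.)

2

2P: (20, 0) + (20, 0): same x and y₁ ≡ -y₂, so the sum is 𝒪.
2P = 𝒪, so the order is 2.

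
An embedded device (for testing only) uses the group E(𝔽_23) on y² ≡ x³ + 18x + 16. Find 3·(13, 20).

(19, 8)

Write Q = (13, 20).
Repeated addition: build up to 3Q.
2Q: tangent at (13, 20): λ = (3·13² + 18)/(2·20) ≡ 19/17. 17⁻¹ ≡ 19 (mod 23) since 17·19 = 323 ≡ 1, so λ ≡ 19·19 ≡ 16.
  x = λ² - 13 - 13 = 256 - 26 ≡ 0; y = λ·(13 - 0) - 20 ≡ 4. → (0, 4)
3Q: (0, 4) + (13, 20). λ = (20 - 4)/(13 - 0) ≡ 16/13 mod 23. 13⁻¹ ≡ 16 (mod 23), so λ ≡ 3.
  x = λ² - 0 - 13 = 9 - 13 ≡ 19; y = λ·(0 - 19) - 4 ≡ 8. → (19, 8)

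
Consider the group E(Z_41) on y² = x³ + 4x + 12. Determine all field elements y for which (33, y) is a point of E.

x³ + 4x + 12 = 36081 ≡ 1 (mod 41).
Square roots of 1 mod 41: 1 and 40 (since 1² = 1 ≡ 1).

1, 40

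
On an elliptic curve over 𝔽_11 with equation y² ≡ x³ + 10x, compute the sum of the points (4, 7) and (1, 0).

(4, 7) + (1, 0). λ = (0 - 7)/(1 - 4) ≡ 4/8 mod 11. 8⁻¹ ≡ 7 (mod 11), so λ ≡ 6.
  x = λ² - 4 - 1 = 36 - 5 ≡ 9; y = λ·(4 - 9) - 7 ≡ 7. → (9, 7)

(9, 7)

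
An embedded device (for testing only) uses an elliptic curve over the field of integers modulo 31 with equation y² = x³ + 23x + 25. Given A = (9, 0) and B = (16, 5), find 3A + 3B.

First 3A:
Repeated addition: build up to 3A.
2A: (9, 0) + (9, 0): same x and y₁ ≡ -y₂, so the sum is O.
3A: O + (9, 0) = (9, 0) (identity).
3A = (9, 0).
Next 3B:
Repeated addition: build up to 3B.
2B: tangent at (16, 5): λ = (3·16² + 23)/(2·5) ≡ 16/10. 10⁻¹ ≡ 28 (mod 31) since 10·28 = 280 ≡ 1, so λ ≡ 16·28 ≡ 14.
  x = λ² - 16 - 16 = 196 - 32 ≡ 9; y = λ·(16 - 9) - 5 ≡ 0. → (9, 0)
3B: (9, 0) + (16, 5). λ = (5 - 0)/(16 - 9) ≡ 5/7 mod 31. 7⁻¹ ≡ 9 (mod 31), so λ ≡ 14.
  x = λ² - 9 - 16 = 196 - 25 ≡ 16; y = λ·(9 - 16) - 0 ≡ 26. → (16, 26)
3B = (16, 26).
Finally 3A + 3B:
(9, 0) + (16, 26). λ = (26 - 0)/(16 - 9) ≡ 26/7 mod 31. 7⁻¹ ≡ 9 (mod 31), so λ ≡ 17.
  x = λ² - 9 - 16 = 289 - 25 ≡ 16; y = λ·(9 - 16) - 0 ≡ 5. → (16, 5)

(16, 5)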